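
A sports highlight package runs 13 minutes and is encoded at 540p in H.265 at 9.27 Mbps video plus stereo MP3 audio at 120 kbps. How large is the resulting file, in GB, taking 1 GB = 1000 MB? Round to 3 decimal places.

13 min = 780 s
Audio: 120 kbps = 0.120 Mbps.
Total bitrate: 9.27 + 0.120 = 9.390 Mbps.
Stream data: 9.390 Mbps × 780 s = 7324.2 Mb.
7,324 Mb ÷ 8 = 915.5 MB → 0.9155 GB.

0.916 GB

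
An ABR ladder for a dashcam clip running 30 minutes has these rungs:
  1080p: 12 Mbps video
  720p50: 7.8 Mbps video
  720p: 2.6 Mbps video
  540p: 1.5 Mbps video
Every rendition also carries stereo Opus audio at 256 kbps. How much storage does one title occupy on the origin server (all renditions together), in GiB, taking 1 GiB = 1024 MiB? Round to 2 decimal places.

5.22 GiB

30 min = 1800 s
Audio: 256 kbps = 0.256 Mbps.
Sum of rendition bitrates: (12+0.256) + (7.8+0.256) + (2.6+0.256) + (1.5+0.256) = 24.924 Mbps.
× 1800 s = 44,863 Mb = 5,608 MB = 5.223 GiB.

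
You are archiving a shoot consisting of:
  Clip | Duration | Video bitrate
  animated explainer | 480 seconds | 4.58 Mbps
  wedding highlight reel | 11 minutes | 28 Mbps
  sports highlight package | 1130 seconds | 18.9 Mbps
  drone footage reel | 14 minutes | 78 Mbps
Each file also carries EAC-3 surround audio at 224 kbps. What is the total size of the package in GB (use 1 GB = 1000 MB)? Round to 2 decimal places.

Audio: 224 kbps = 0.224 Mbps.
animated explainer: 4.804 Mbps × 480 s = 2305.9 Mb
wedding highlight reel: 28.224 Mbps × 660 s = 18627.8 Mb
sports highlight package: 19.124 Mbps × 1130 s = 21610.1 Mb
drone footage reel: 78.224 Mbps × 840 s = 65708.2 Mb
Total: 108252.0 Mb = 13531.5 MB.
= 13.53 GB.

13.53 GB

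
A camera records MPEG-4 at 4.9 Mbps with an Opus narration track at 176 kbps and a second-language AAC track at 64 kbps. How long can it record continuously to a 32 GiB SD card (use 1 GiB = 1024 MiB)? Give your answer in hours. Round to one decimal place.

Audio total: 176 + 64 = 240 kbps = 0.240 Mbps.
Total bitrate: 4.9 + 0.240 = 5.140 Mbps.
Capacity: 32 GiB = 274,878 Mb.
Recording time: 274,878 / 5.140 = 53,478 s ≈ 14.9 hours.

14.9 hours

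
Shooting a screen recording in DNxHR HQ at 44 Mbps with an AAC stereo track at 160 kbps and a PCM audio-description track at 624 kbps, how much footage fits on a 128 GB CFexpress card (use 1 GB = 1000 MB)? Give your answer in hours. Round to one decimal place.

6.4 hours

Audio total: 160 + 624 = 784 kbps = 0.784 Mbps.
Total bitrate: 44 + 0.784 = 44.784 Mbps.
Capacity: 128 GB = 1,024,000 Mb.
Recording time: 1,024,000 / 44.784 = 22,865 s ≈ 6.35 hours.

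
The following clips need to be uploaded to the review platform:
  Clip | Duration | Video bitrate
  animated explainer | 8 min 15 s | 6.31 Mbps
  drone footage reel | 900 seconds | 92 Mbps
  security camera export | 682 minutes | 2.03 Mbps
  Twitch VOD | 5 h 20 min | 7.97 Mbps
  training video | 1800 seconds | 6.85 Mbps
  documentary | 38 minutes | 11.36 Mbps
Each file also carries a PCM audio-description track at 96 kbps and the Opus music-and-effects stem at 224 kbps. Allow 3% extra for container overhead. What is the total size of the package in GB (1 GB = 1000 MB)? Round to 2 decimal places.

49.08 GB

Audio total: 96 + 224 = 320 kbps = 0.320 Mbps.
animated explainer: 6.630 Mbps × 495 s × 1.03 = 3380.3 Mb
drone footage reel: 92.320 Mbps × 900 s × 1.03 = 85580.6 Mb
security camera export: 2.350 Mbps × 40920 s × 1.03 = 99046.9 Mb
Twitch VOD: 8.290 Mbps × 19200 s × 1.03 = 163943.0 Mb
training video: 7.170 Mbps × 1800 s × 1.03 = 13293.2 Mb
documentary: 11.680 Mbps × 2280 s × 1.03 = 27429.3 Mb
Total: 392673.3 Mb = 49084.2 MB.
= 49.08 GB.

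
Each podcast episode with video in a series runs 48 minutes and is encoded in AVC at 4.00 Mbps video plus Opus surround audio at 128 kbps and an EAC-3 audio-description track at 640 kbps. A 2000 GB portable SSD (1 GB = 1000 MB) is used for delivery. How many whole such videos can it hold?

1165

48 min = 2880 s
Audio total: 128 + 640 = 768 kbps = 0.768 Mbps.
Total bitrate: 4.768 Mbps.
Per item: 4.768 Mbps × 2880 s = 13,732 Mb = 1,716 MB.
Capacity: 2000 GB = 16,000,000 Mb; 1165.18 items → 1165 complete.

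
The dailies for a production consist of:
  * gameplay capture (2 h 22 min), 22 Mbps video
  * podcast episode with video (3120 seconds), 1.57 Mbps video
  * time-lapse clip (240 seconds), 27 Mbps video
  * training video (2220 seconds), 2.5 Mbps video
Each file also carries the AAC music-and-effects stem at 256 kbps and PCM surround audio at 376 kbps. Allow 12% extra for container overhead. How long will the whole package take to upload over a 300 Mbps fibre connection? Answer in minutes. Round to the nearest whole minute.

Audio total: 256 + 376 = 632 kbps = 0.632 Mbps.
gameplay capture: 22.632 Mbps × 8520 s × 1.12 = 215963.6 Mb
podcast episode with video: 2.202 Mbps × 3120 s × 1.12 = 7694.7 Mb
time-lapse clip: 27.632 Mbps × 240 s × 1.12 = 7427.5 Mb
training video: 3.132 Mbps × 2220 s × 1.12 = 7787.4 Mb
Total: 238873.2 Mb = 29859.1 MB.
At 300 Mbps: 238873.2 / 300 = 796 s ≈ 13.3 minutes.

13 minutes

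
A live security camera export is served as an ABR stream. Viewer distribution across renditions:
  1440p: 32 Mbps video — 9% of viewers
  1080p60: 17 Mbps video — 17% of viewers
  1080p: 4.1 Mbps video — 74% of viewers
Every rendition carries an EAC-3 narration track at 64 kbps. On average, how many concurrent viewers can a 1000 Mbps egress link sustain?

112

Audio: 64 kbps = 0.064 Mbps.
Average per-viewer bitrate: 0.09×32.064 + 0.17×17.064 + 0.74×4.164 = 8.868 Mbps.
1000 Mbps = 1,000 Mbps; 1,000 / 8.868 = 112.76 → 112.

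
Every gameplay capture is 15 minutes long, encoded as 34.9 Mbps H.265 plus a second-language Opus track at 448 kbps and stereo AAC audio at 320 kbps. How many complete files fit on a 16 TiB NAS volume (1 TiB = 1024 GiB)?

4384

15 min = 900 s
Audio total: 448 + 320 = 768 kbps = 0.768 Mbps.
Total bitrate: 35.668 Mbps.
Per item: 35.668 Mbps × 900 s = 32,101 Mb = 4,013 MB.
Capacity: 16 TiB = 140,737,488 Mb; 4384.18 items → 4384 complete.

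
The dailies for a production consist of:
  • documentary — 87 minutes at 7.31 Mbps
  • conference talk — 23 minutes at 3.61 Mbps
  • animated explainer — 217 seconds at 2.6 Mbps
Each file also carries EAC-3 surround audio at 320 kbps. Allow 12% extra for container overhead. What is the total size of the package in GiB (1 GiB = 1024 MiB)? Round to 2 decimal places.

Audio: 320 kbps = 0.320 Mbps.
documentary: 7.630 Mbps × 5220 s × 1.12 = 44608.0 Mb
conference talk: 3.930 Mbps × 1380 s × 1.12 = 6074.2 Mb
animated explainer: 2.920 Mbps × 217 s × 1.12 = 709.7 Mb
Total: 51391.9 Mb = 6424.0 MB.
= 5.983 GiB.

5.98 GiB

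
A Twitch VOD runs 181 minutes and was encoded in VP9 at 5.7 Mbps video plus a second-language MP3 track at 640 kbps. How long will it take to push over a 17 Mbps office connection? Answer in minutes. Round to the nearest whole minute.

181 min = 10860 s
Audio: 640 kbps = 0.640 Mbps.
Total bitrate: 6.340 Mbps.
File: 6.340 Mbps × 10860 s = 68852.4 Mb.
At 17 Mbps: 68852.4 / 17 = 4050.1 s ≈ 67.5 minutes.

68 minutes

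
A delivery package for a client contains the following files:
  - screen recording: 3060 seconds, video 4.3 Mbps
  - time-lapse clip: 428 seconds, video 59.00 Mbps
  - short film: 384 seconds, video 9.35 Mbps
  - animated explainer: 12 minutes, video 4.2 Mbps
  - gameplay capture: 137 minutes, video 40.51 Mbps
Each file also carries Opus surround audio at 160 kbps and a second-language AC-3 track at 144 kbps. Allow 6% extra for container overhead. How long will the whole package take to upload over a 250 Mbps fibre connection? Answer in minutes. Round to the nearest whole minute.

27 minutes

Audio total: 160 + 144 = 304 kbps = 0.304 Mbps.
screen recording: 4.604 Mbps × 3060 s × 1.06 = 14933.5 Mb
time-lapse clip: 59.304 Mbps × 428 s × 1.06 = 26905.0 Mb
short film: 9.654 Mbps × 384 s × 1.06 = 3929.6 Mb
animated explainer: 4.504 Mbps × 720 s × 1.06 = 3437.5 Mb
gameplay capture: 40.814 Mbps × 8220 s × 1.06 = 355620.5 Mb
Total: 404826.1 Mb = 50603.3 MB.
At 250 Mbps: 404826.1 / 250 = 1619 s ≈ 27 minutes.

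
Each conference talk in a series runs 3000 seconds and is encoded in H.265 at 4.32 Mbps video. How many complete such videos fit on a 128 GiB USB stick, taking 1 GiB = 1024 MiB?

Per item: 4.320 Mbps × 3000 s = 12,960 Mb = 1,620 MB.
Capacity: 128 GiB = 1,099,512 Mb; 84.84 items → 84 complete.

84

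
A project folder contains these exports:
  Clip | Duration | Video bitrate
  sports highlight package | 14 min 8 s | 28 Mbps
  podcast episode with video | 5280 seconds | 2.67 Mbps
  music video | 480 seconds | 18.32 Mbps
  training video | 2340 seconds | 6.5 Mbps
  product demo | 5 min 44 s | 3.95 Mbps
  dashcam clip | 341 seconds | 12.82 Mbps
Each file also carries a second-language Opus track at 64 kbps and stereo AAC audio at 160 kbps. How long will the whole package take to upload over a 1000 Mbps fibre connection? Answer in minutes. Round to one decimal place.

Audio total: 64 + 160 = 224 kbps = 0.224 Mbps.
sports highlight package: 28.224 Mbps × 848 s = 23934.0 Mb
podcast episode with video: 2.894 Mbps × 5280 s = 15280.3 Mb
music video: 18.544 Mbps × 480 s = 8901.1 Mb
training video: 6.724 Mbps × 2340 s = 15734.2 Mb
product demo: 4.174 Mbps × 344 s = 1435.9 Mb
dashcam clip: 13.044 Mbps × 341 s = 4448.0 Mb
Total: 69733.4 Mb = 8716.7 MB.
At 1000 Mbps: 69733.4 / 1000 = 70 s ≈ 1.16 minutes.

1.2 minutes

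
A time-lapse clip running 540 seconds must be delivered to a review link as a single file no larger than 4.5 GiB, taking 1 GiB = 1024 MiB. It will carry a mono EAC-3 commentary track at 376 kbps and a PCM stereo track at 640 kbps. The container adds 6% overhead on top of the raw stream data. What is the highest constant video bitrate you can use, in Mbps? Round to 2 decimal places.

Budget: 4.5 GiB = 38654.7 Mb.
Stream payload after overhead: 38654.7 / 1.06 = 36466.7 Mb.
Total bitrate budget: 36466.7 Mb / 540 s = 67.531 Mbps.
Audio total: 376 + 640 = 1016 kbps = 1.016 Mbps.
Video: 67.531 − 1.016 = 66.515 Mbps.

66.51 Mbps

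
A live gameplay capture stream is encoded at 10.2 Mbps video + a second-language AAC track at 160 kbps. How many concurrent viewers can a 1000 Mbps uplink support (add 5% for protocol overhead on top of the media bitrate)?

91

Audio: 160 kbps = 0.160 Mbps.
Per-viewer media rate: 10.360 Mbps.
On the wire with 5% overhead: 10.878 Mbps.
1000 Mbps = 1,000 Mbps; 1,000 / 10.878 = 91.93 → 91 viewers.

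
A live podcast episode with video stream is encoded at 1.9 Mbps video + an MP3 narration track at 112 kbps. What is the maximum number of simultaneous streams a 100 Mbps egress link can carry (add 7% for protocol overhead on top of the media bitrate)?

46

Audio: 112 kbps = 0.112 Mbps.
Per-viewer media rate: 2.012 Mbps.
On the wire with 7% overhead: 2.153 Mbps.
100 Mbps = 100.0 Mbps; 100.0 / 2.153 = 46.45 → 46 viewers.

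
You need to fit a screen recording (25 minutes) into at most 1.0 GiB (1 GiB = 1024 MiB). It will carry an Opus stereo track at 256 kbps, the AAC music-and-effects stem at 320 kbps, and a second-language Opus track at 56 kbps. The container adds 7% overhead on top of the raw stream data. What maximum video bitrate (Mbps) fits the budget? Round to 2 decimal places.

4.72 Mbps

Budget: 1.0 GiB = 8589.9 Mb.
Stream payload after overhead: 8589.9 / 1.07 = 8028.0 Mb.
25 min = 1500 s
Total bitrate budget: 8028.0 Mb / 1500 s = 5.352 Mbps.
Audio total: 256 + 320 + 56 = 632 kbps = 0.632 Mbps.
Video: 5.352 − 0.632 = 4.720 Mbps.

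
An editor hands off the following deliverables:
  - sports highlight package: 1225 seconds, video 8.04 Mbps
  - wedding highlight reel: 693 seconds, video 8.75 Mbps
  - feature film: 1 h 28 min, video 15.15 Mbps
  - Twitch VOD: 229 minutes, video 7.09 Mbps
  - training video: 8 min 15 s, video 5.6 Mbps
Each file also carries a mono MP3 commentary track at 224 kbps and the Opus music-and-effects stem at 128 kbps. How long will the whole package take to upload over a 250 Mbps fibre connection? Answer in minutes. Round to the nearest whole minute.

Audio total: 224 + 128 = 352 kbps = 0.352 Mbps.
sports highlight package: 8.392 Mbps × 1225 s = 10280.2 Mb
wedding highlight reel: 9.102 Mbps × 693 s = 6307.7 Mb
feature film: 15.502 Mbps × 5280 s = 81850.6 Mb
Twitch VOD: 7.442 Mbps × 13740 s = 102253.1 Mb
training video: 5.952 Mbps × 495 s = 2946.2 Mb
Total: 203637.8 Mb = 25454.7 MB.
At 250 Mbps: 203637.8 / 250 = 815 s ≈ 13.6 minutes.

14 minutes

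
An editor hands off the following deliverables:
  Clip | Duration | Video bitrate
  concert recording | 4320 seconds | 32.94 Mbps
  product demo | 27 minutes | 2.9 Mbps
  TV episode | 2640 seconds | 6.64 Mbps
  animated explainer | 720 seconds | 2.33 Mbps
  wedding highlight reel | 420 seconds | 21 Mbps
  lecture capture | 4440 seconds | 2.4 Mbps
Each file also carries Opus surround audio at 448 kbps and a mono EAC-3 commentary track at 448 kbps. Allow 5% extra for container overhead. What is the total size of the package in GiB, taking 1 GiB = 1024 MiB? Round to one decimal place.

Audio total: 448 + 448 = 896 kbps = 0.896 Mbps.
concert recording: 33.836 Mbps × 4320 s × 1.05 = 153480.1 Mb
product demo: 3.796 Mbps × 1620 s × 1.05 = 6457.0 Mb
TV episode: 7.536 Mbps × 2640 s × 1.05 = 20889.8 Mb
animated explainer: 3.226 Mbps × 720 s × 1.05 = 2438.9 Mb
wedding highlight reel: 21.896 Mbps × 420 s × 1.05 = 9656.1 Mb
lecture capture: 3.296 Mbps × 4440 s × 1.05 = 15366.0 Mb
Total: 208287.8 Mb = 26036.0 MB.
= 24.25 GiB.

24.2 GiB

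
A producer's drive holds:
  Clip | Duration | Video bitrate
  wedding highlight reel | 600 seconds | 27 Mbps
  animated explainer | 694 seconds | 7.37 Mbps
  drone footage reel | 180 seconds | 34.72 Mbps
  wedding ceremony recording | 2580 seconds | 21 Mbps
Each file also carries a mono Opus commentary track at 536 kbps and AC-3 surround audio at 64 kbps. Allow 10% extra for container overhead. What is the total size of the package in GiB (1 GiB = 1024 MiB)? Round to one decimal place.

10.8 GiB

Audio total: 536 + 64 = 600 kbps = 0.600 Mbps.
wedding highlight reel: 27.600 Mbps × 600 s × 1.10 = 18216.0 Mb
animated explainer: 7.970 Mbps × 694 s × 1.10 = 6084.3 Mb
drone footage reel: 35.320 Mbps × 180 s × 1.10 = 6993.4 Mb
wedding ceremony recording: 21.600 Mbps × 2580 s × 1.10 = 61300.8 Mb
Total: 92594.5 Mb = 11574.3 MB.
= 10.78 GiB.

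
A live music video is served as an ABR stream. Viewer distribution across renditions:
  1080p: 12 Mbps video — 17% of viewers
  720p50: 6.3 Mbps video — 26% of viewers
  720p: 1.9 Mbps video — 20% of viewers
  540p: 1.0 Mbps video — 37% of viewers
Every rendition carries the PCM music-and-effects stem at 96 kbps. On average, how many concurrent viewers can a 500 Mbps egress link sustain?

110

Audio: 96 kbps = 0.096 Mbps.
Average per-viewer bitrate: 0.17×12.096 + 0.26×6.396 + 0.20×1.996 + 0.37×1.096 = 4.524 Mbps.
500 Mbps = 500.0 Mbps; 500.0 / 4.524 = 110.52 → 110.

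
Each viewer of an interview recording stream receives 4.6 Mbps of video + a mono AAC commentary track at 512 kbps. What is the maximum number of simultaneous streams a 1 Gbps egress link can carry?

195

Audio: 512 kbps = 0.512 Mbps.
Per-viewer media rate: 5.112 Mbps.
1 Gbps = 1,000 Mbps; 1,000 / 5.112 = 195.62 → 195 viewers.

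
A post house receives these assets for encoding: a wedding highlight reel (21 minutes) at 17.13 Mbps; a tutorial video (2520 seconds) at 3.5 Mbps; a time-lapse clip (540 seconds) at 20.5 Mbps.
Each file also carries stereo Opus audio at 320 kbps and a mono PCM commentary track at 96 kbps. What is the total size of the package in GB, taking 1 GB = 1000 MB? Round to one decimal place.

5.4 GB

Audio total: 320 + 96 = 416 kbps = 0.416 Mbps.
wedding highlight reel: 17.546 Mbps × 1260 s = 22108.0 Mb
tutorial video: 3.916 Mbps × 2520 s = 9868.3 Mb
time-lapse clip: 20.916 Mbps × 540 s = 11294.6 Mb
Total: 43270.9 Mb = 5408.9 MB.
= 5.409 GB.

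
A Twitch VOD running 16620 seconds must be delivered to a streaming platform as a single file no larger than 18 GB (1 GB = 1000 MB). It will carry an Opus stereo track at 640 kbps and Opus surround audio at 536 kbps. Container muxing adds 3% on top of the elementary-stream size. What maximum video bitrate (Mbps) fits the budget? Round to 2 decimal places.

7.24 Mbps

Budget: 18 GB = 144000.0 Mb.
Stream payload after overhead: 144000.0 / 1.03 = 139805.8 Mb.
Total bitrate budget: 139805.8 Mb / 16620 s = 8.412 Mbps.
Audio total: 640 + 536 = 1176 kbps = 1.176 Mbps.
Video: 8.412 − 1.176 = 7.236 Mbps.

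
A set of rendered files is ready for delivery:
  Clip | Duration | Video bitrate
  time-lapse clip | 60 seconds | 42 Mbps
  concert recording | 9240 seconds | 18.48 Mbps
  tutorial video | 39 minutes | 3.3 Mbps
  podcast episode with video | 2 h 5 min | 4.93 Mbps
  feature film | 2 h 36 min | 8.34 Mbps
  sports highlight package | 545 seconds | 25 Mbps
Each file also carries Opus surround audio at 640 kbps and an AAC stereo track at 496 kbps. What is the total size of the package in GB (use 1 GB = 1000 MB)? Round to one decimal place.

42.8 GB

Audio total: 640 + 496 = 1136 kbps = 1.136 Mbps.
time-lapse clip: 43.136 Mbps × 60 s = 2588.2 Mb
concert recording: 19.616 Mbps × 9240 s = 181251.8 Mb
tutorial video: 4.436 Mbps × 2340 s = 10380.2 Mb
podcast episode with video: 6.066 Mbps × 7500 s = 45495.0 Mb
feature film: 9.476 Mbps × 9360 s = 88695.4 Mb
sports highlight package: 26.136 Mbps × 545 s = 14244.1 Mb
Total: 342654.7 Mb = 42831.8 MB.
= 42.83 GB.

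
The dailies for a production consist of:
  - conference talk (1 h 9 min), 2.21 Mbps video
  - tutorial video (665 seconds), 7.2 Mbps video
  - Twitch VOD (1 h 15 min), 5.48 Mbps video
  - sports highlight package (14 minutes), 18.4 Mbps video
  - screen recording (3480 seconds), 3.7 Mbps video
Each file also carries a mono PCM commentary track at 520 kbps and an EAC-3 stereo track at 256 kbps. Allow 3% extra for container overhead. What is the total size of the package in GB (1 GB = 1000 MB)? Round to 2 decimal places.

9.98 GB

Audio total: 520 + 256 = 776 kbps = 0.776 Mbps.
conference talk: 2.986 Mbps × 4140 s × 1.03 = 12732.9 Mb
tutorial video: 7.976 Mbps × 665 s × 1.03 = 5463.2 Mb
Twitch VOD: 6.256 Mbps × 4500 s × 1.03 = 28996.6 Mb
sports highlight package: 19.176 Mbps × 840 s × 1.03 = 16591.1 Mb
screen recording: 4.476 Mbps × 3480 s × 1.03 = 16043.8 Mb
Total: 79827.5 Mb = 9978.4 MB.
= 9.978 GB.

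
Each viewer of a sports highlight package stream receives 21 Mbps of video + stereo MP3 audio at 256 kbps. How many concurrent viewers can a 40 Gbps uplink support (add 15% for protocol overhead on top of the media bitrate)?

1636

Audio: 256 kbps = 0.256 Mbps.
Per-viewer media rate: 21.256 Mbps.
On the wire with 15% overhead: 24.444 Mbps.
40 Gbps = 40,000 Mbps; 40,000 / 24.444 = 1636.37 → 1636 viewers.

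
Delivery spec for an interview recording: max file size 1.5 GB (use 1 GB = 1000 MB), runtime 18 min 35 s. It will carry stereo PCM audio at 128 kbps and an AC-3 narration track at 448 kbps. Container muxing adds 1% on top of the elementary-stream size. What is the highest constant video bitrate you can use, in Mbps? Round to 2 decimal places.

10.08 Mbps

Budget: 1.5 GB = 12000.0 Mb.
Stream payload after overhead: 12000.0 / 1.01 = 11881.2 Mb.
18 min 35 s = 1115 s
Total bitrate budget: 11881.2 Mb / 1115 s = 10.656 Mbps.
Audio total: 128 + 448 = 576 kbps = 0.576 Mbps.
Video: 10.656 − 0.576 = 10.080 Mbps.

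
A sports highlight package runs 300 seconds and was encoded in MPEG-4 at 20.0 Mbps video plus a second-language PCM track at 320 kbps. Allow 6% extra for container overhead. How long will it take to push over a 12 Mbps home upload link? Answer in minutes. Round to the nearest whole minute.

Audio: 320 kbps = 0.320 Mbps.
Total bitrate: 20.320 Mbps.
File: 20.320 Mbps × 300 s = 6096.0 Mb.
With 6% container overhead: ×1.06. → 6461.8 Mb.
At 12 Mbps: 6461.8 / 12 = 538.5 s ≈ 8.97 minutes.

9 minutes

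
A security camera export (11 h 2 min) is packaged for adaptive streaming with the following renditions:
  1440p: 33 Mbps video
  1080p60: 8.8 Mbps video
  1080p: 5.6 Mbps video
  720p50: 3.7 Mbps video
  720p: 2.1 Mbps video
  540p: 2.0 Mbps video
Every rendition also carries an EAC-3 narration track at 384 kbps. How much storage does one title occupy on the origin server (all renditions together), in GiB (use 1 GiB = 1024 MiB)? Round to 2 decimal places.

265.90 GiB

11 h 2 min = 662 min = 39720 s
Audio: 384 kbps = 0.384 Mbps.
Sum of rendition bitrates: (33+0.384) + (8.8+0.384) + (5.6+0.384) + (3.7+0.384) + (2.1+0.384) + (2.0+0.384) = 57.504 Mbps.
× 39720 s = 2,284,059 Mb = 285,507 MB = 265.9 GiB.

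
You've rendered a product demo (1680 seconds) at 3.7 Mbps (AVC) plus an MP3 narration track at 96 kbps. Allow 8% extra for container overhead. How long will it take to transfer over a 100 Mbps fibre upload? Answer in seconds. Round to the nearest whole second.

69 seconds

Audio: 96 kbps = 0.096 Mbps.
Total bitrate: 3.796 Mbps.
File: 3.796 Mbps × 1680 s = 6377.3 Mb.
With 8% container overhead: ×1.08. → 6887.5 Mb.
At 100 Mbps: 6887.5 / 100 = 68.9 s ≈ 68.9 seconds.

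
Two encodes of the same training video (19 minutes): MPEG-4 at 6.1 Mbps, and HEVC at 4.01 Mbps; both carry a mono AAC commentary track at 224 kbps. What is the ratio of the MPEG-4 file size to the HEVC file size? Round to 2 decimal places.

19 min = 1140 s
Audio: 224 kbps = 0.224 Mbps.
MPEG-4: 6.324 Mbps × 1140 s = 7209.4 Mb = 0.901 GB.
HEVC: 4.234 Mbps × 1140 s = 4826.8 Mb = 0.603 GB.
Ratio: 0.901 / 0.603 = 1.494.

1.49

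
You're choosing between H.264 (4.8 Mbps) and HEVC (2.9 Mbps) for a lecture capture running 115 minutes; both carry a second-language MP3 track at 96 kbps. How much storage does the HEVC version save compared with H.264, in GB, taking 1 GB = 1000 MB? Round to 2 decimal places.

1.64 GB

115 min = 6900 s
Audio: 96 kbps = 0.096 Mbps.
H.264: 4.896 Mbps × 6900 s = 33782.4 Mb = 4.223 GB.
HEVC: 2.996 Mbps × 6900 s = 20672.4 Mb = 2.584 GB.
Saving: 4.223 − 2.584 = 1.639 GB.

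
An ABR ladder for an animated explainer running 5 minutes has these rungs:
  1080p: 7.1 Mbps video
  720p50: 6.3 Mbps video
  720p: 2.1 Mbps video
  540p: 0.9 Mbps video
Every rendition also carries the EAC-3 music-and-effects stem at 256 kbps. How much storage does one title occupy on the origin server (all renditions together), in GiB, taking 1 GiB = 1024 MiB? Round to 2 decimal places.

0.61 GiB

5 min = 300 s
Audio: 256 kbps = 0.256 Mbps.
Sum of rendition bitrates: (7.1+0.256) + (6.3+0.256) + (2.1+0.256) + (0.9+0.256) = 17.424 Mbps.
× 300 s = 5,227 Mb = 653.4 MB = 0.6085 GiB.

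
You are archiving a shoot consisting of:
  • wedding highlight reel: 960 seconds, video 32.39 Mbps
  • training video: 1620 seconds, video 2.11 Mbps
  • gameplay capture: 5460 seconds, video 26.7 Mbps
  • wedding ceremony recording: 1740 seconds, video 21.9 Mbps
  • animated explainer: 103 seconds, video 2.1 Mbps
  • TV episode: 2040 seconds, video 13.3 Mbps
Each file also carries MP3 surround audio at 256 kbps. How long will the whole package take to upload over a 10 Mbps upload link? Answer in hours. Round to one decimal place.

Audio: 256 kbps = 0.256 Mbps.
wedding highlight reel: 32.646 Mbps × 960 s = 31340.2 Mb
training video: 2.366 Mbps × 1620 s = 3832.9 Mb
gameplay capture: 26.956 Mbps × 5460 s = 147179.8 Mb
wedding ceremony recording: 22.156 Mbps × 1740 s = 38551.4 Mb
animated explainer: 2.356 Mbps × 103 s = 242.7 Mb
TV episode: 13.556 Mbps × 2040 s = 27654.2 Mb
Total: 248801.2 Mb = 31100.1 MB.
At 10 Mbps: 248801.2 / 10 = 24880 s ≈ 6.91 hours.

6.9 hours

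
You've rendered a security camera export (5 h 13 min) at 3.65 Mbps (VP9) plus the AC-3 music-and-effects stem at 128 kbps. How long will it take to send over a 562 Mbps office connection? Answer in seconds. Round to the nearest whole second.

5 h 13 min = 313 min = 18780 s
Audio: 128 kbps = 0.128 Mbps.
Total bitrate: 3.778 Mbps.
File: 3.778 Mbps × 18780 s = 70950.8 Mb.
At 562 Mbps: 70950.8 / 562 = 126.2 s ≈ 126 seconds.

126 seconds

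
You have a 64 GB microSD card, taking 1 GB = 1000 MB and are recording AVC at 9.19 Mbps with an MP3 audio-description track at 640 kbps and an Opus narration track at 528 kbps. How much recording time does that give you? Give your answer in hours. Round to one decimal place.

Audio total: 640 + 528 = 1168 kbps = 1.168 Mbps.
Total bitrate: 9.19 + 1.168 = 10.358 Mbps.
Capacity: 64 GB = 512,000 Mb.
Recording time: 512,000 / 10.358 = 49,430 s ≈ 13.7 hours.

13.7 hours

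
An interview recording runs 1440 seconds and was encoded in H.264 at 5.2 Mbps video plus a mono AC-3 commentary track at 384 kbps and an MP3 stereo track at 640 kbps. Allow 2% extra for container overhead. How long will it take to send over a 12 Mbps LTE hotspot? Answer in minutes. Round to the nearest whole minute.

13 minutes

Audio total: 384 + 640 = 1024 kbps = 1.024 Mbps.
Total bitrate: 6.224 Mbps.
File: 6.224 Mbps × 1440 s = 8962.6 Mb.
With 2% container overhead: ×1.02. → 9141.8 Mb.
At 12 Mbps: 9141.8 / 12 = 761.8 s ≈ 12.7 minutes.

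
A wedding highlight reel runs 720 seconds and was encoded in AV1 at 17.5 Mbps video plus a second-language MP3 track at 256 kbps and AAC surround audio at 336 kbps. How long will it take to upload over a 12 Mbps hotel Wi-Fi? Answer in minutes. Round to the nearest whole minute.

18 minutes

Audio total: 256 + 336 = 592 kbps = 0.592 Mbps.
Total bitrate: 18.092 Mbps.
File: 18.092 Mbps × 720 s = 13026.2 Mb.
At 12 Mbps: 13026.2 / 12 = 1085.5 s ≈ 18.1 minutes.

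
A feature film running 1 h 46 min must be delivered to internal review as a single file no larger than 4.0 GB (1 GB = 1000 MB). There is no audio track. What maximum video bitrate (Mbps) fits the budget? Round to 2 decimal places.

Budget: 4.0 GB = 32000.0 Mb.
1 h 46 min = 106 min = 6360 s
Total bitrate budget: 32000.0 Mb / 6360 s = 5.031 Mbps.

5.03 Mbps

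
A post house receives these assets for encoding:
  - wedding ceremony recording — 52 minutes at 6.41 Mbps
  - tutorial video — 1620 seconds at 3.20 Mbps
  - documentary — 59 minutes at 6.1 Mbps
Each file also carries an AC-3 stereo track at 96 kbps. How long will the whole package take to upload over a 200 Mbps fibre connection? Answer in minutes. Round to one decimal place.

Audio: 96 kbps = 0.096 Mbps.
wedding ceremony recording: 6.506 Mbps × 3120 s = 20298.7 Mb
tutorial video: 3.296 Mbps × 1620 s = 5339.5 Mb
documentary: 6.196 Mbps × 3540 s = 21933.8 Mb
Total: 47572.1 Mb = 5946.5 MB.
At 200 Mbps: 47572.1 / 200 = 238 s ≈ 3.96 minutes.

4.0 minutes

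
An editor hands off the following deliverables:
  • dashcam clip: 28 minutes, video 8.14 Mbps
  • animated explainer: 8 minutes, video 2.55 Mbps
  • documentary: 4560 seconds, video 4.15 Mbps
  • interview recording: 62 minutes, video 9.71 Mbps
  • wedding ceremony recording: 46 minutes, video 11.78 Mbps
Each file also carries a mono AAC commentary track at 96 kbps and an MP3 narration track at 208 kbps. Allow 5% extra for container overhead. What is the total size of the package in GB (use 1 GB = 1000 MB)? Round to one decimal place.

Audio total: 96 + 208 = 304 kbps = 0.304 Mbps.
dashcam clip: 8.444 Mbps × 1680 s × 1.05 = 14895.2 Mb
animated explainer: 2.854 Mbps × 480 s × 1.05 = 1438.4 Mb
documentary: 4.454 Mbps × 4560 s × 1.05 = 21325.8 Mb
interview recording: 10.014 Mbps × 3720 s × 1.05 = 39114.7 Mb
wedding ceremony recording: 12.084 Mbps × 2760 s × 1.05 = 35019.4 Mb
Total: 111793.5 Mb = 13974.2 MB.
= 13.97 GB.

14.0 GB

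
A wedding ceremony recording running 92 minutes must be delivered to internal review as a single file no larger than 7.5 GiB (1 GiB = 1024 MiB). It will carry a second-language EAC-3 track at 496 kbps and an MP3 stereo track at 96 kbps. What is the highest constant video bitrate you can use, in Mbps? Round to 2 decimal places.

11.08 Mbps

Budget: 7.5 GiB = 64424.5 Mb.
92 min = 5520 s
Total bitrate budget: 64424.5 Mb / 5520 s = 11.671 Mbps.
Audio total: 496 + 96 = 592 kbps = 0.592 Mbps.
Video: 11.671 − 0.592 = 11.079 Mbps.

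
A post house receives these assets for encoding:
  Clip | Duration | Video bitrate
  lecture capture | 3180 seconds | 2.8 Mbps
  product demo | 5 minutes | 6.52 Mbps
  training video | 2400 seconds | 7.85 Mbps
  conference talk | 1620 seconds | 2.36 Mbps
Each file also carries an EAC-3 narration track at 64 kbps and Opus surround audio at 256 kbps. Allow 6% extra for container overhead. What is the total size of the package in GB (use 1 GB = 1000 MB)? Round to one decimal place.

4.8 GB

Audio total: 64 + 256 = 320 kbps = 0.320 Mbps.
lecture capture: 3.120 Mbps × 3180 s × 1.06 = 10516.9 Mb
product demo: 6.840 Mbps × 300 s × 1.06 = 2175.1 Mb
training video: 8.170 Mbps × 2400 s × 1.06 = 20784.5 Mb
conference talk: 2.680 Mbps × 1620 s × 1.06 = 4602.1 Mb
Total: 38078.6 Mb = 4759.8 MB.
= 4.760 GB.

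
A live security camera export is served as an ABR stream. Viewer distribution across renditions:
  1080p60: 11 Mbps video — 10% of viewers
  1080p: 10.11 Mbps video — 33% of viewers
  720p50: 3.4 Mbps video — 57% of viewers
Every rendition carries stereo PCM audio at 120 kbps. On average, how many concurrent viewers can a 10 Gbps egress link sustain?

1539

Audio: 120 kbps = 0.120 Mbps.
Average per-viewer bitrate: 0.10×11.120 + 0.33×10.230 + 0.57×3.520 = 6.494 Mbps.
10 Gbps = 10,000 Mbps; 10,000 / 6.494 = 1539.81 → 1539.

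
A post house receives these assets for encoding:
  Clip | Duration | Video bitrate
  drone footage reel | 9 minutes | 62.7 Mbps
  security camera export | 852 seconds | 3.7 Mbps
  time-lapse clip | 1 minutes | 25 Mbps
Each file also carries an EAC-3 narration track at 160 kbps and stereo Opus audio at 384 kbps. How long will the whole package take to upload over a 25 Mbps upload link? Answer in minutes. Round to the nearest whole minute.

26 minutes

Audio total: 160 + 384 = 544 kbps = 0.544 Mbps.
drone footage reel: 63.244 Mbps × 540 s = 34151.8 Mb
security camera export: 4.244 Mbps × 852 s = 3615.9 Mb
time-lapse clip: 25.544 Mbps × 60 s = 1532.6 Mb
Total: 39300.3 Mb = 4912.5 MB.
At 25 Mbps: 39300.3 / 25 = 1572 s ≈ 26.2 minutes.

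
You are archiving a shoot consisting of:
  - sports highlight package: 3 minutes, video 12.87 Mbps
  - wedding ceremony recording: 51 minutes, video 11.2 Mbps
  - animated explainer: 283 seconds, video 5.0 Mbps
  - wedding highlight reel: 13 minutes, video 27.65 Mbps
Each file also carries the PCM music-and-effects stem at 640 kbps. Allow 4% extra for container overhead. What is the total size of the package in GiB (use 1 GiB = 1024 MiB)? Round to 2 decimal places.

7.55 GiB

Audio: 640 kbps = 0.640 Mbps.
sports highlight package: 13.510 Mbps × 180 s × 1.04 = 2529.1 Mb
wedding ceremony recording: 11.840 Mbps × 3060 s × 1.04 = 37679.6 Mb
animated explainer: 5.640 Mbps × 283 s × 1.04 = 1660.0 Mb
wedding highlight reel: 28.290 Mbps × 780 s × 1.04 = 22948.8 Mb
Total: 64817.5 Mb = 8102.2 MB.
= 7.546 GiB.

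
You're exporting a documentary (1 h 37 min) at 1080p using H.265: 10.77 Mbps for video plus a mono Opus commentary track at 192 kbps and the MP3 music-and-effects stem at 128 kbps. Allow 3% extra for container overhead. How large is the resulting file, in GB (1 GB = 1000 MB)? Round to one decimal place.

1 h 37 min = 97 min = 5820 s
Audio total: 192 + 128 = 320 kbps = 0.320 Mbps.
Total bitrate: 10.77 + 0.320 = 11.090 Mbps.
Stream data: 11.090 Mbps × 5820 s = 64543.8 Mb.
With 3% container overhead: ×1.03.
66,480 Mb ÷ 8 = 8,310 MB → 8.310 GB.

8.3 GB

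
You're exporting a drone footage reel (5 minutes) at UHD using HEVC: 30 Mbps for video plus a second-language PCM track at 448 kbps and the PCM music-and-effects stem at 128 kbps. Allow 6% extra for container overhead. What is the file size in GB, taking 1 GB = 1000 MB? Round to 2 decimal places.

1.22 GB

5 min = 300 s
Audio total: 448 + 128 = 576 kbps = 0.576 Mbps.
Total bitrate: 30 + 0.576 = 30.576 Mbps.
Stream data: 30.576 Mbps × 300 s = 9172.8 Mb.
With 6% container overhead: ×1.06.
9,723 Mb ÷ 8 = 1,215 MB → 1.215 GB.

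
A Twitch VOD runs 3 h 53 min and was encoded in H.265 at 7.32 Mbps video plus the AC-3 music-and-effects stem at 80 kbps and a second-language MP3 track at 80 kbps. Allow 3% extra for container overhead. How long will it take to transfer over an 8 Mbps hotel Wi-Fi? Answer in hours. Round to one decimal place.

3.7 hours

3 h 53 min = 233 min = 13980 s
Audio total: 80 + 80 = 160 kbps = 0.160 Mbps.
Total bitrate: 7.480 Mbps.
File: 7.480 Mbps × 13980 s = 104570.4 Mb.
With 3% container overhead: ×1.03. → 107707.5 Mb.
At 8 Mbps: 107707.5 / 8 = 13463.4 s ≈ 3.74 hours.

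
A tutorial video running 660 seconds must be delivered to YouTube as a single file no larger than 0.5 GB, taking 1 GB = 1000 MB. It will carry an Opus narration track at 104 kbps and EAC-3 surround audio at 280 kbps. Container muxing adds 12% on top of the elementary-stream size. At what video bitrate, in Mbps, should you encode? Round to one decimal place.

Budget: 0.5 GB = 4000.0 Mb.
Stream payload after overhead: 4000.0 / 1.12 = 3571.4 Mb.
Total bitrate budget: 3571.4 Mb / 660 s = 5.411 Mbps.
Audio total: 104 + 280 = 384 kbps = 0.384 Mbps.
Video: 5.411 − 0.384 = 5.027 Mbps.

5.0 Mbps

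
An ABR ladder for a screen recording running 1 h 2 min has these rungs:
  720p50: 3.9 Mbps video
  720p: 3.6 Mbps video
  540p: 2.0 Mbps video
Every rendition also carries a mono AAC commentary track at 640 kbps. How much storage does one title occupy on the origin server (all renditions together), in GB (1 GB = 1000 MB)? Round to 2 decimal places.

1 h 2 min = 62 min = 3720 s
Audio: 640 kbps = 0.640 Mbps.
Sum of rendition bitrates: (3.9+0.640) + (3.6+0.640) + (2.0+0.640) = 11.420 Mbps.
× 3720 s = 42,482 Mb = 5,310 MB = 5.310 GB.

5.31 GB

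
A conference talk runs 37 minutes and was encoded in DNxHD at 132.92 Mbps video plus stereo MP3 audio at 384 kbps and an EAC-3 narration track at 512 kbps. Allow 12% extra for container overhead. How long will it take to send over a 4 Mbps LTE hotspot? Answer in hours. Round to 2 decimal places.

23.11 hours

37 min = 2220 s
Audio total: 384 + 512 = 896 kbps = 0.896 Mbps.
Total bitrate: 133.816 Mbps.
File: 133.816 Mbps × 2220 s = 297071.5 Mb.
With 12% container overhead: ×1.12. → 332720.1 Mb.
At 4 Mbps: 332720.1 / 4 = 83180.0 s ≈ 23.1 hours.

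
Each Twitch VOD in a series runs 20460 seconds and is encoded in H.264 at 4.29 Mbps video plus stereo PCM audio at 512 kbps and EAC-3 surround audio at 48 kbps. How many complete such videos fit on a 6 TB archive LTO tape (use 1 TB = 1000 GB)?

Audio total: 512 + 48 = 560 kbps = 0.560 Mbps.
Total bitrate: 4.850 Mbps.
Per item: 4.850 Mbps × 20460 s = 99,231 Mb = 12,404 MB.
Capacity: 6 TB = 48,000,000 Mb; 483.72 items → 483 complete.

483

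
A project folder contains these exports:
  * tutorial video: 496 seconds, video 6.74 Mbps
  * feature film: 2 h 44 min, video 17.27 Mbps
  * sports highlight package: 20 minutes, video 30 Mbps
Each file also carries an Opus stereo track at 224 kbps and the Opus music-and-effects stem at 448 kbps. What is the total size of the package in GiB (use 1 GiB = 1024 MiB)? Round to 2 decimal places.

Audio total: 224 + 448 = 672 kbps = 0.672 Mbps.
tutorial video: 7.412 Mbps × 496 s = 3676.4 Mb
feature film: 17.942 Mbps × 9840 s = 176549.3 Mb
sports highlight package: 30.672 Mbps × 1200 s = 36806.4 Mb
Total: 217032.0 Mb = 27129.0 MB.
= 25.27 GiB.

25.27 GiB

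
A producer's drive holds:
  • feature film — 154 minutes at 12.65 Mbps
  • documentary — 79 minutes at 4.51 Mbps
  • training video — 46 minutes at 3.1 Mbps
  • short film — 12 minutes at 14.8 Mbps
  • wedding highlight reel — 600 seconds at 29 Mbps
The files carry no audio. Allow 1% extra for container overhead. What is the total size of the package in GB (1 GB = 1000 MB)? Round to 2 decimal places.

22.08 GB

feature film: 12.650 Mbps × 9240 s × 1.01 = 118054.9 Mb
documentary: 4.510 Mbps × 4740 s × 1.01 = 21591.2 Mb
training video: 3.100 Mbps × 2760 s × 1.01 = 8641.6 Mb
short film: 14.800 Mbps × 720 s × 1.01 = 10762.6 Mb
wedding highlight reel: 29.000 Mbps × 600 s × 1.01 = 17574.0 Mb
Total: 176624.2 Mb = 22078.0 MB.
= 22.08 GB.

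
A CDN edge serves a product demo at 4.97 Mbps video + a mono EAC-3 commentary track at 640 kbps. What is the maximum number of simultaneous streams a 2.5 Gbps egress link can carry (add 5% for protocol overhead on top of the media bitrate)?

424

Audio: 640 kbps = 0.640 Mbps.
Per-viewer media rate: 5.610 Mbps.
On the wire with 5% overhead: 5.891 Mbps.
2.5 Gbps = 2,500 Mbps; 2,500 / 5.891 = 424.41 → 424 viewers.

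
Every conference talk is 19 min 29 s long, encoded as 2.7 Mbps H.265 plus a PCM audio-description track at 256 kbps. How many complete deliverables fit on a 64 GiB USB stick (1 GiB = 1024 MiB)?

19 min 29 s = 1169 s
Audio: 256 kbps = 0.256 Mbps.
Total bitrate: 2.956 Mbps.
Per item: 2.956 Mbps × 1169 s = 3,456 Mb = 431.9 MB.
Capacity: 64 GiB = 549,756 Mb; 159.09 items → 159 complete.

159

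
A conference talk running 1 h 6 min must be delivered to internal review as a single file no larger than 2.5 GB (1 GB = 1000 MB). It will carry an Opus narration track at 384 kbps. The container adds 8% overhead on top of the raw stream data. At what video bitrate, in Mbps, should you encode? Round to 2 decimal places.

4.29 Mbps

Budget: 2.5 GB = 20000.0 Mb.
Stream payload after overhead: 20000.0 / 1.08 = 18518.5 Mb.
1 h 6 min = 66 min = 3960 s
Total bitrate budget: 18518.5 Mb / 3960 s = 4.676 Mbps.
Audio: 384 kbps = 0.384 Mbps.
Video: 4.676 − 0.384 = 4.292 Mbps.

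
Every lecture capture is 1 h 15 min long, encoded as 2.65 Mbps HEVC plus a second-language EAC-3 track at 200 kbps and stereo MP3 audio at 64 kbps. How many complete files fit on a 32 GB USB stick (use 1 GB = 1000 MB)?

1 h 15 min = 75 min = 4500 s
Audio total: 200 + 64 = 264 kbps = 0.264 Mbps.
Total bitrate: 2.914 Mbps.
Per item: 2.914 Mbps × 4500 s = 13,113 Mb = 1,639 MB.
Capacity: 32 GB = 256,000 Mb; 19.52 items → 19 complete.

19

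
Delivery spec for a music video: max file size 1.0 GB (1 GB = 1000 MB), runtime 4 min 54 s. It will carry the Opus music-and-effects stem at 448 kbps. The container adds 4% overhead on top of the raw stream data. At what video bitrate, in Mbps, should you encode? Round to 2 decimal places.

25.72 Mbps

Budget: 1.0 GB = 8000.0 Mb.
Stream payload after overhead: 8000.0 / 1.04 = 7692.3 Mb.
4 min 54 s = 294 s
Total bitrate budget: 7692.3 Mb / 294 s = 26.164 Mbps.
Audio: 448 kbps = 0.448 Mbps.
Video: 26.164 − 0.448 = 25.716 Mbps.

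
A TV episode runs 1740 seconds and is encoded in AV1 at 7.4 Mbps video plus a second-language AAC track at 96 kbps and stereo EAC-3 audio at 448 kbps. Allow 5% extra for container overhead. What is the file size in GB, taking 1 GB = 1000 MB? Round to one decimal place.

1.8 GB

Audio total: 96 + 448 = 544 kbps = 0.544 Mbps.
Total bitrate: 7.4 + 0.544 = 7.944 Mbps.
Stream data: 7.944 Mbps × 1740 s = 13822.6 Mb.
With 5% container overhead: ×1.05.
14,514 Mb ÷ 8 = 1,814 MB → 1.814 GB.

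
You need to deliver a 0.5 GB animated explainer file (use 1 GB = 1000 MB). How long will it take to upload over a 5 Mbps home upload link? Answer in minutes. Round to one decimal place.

File: 0.5 GB = 4000.0 Mb.
At 5 Mbps: 4000.0 / 5 = 800.0 s ≈ 13.3 minutes.

13.3 minutes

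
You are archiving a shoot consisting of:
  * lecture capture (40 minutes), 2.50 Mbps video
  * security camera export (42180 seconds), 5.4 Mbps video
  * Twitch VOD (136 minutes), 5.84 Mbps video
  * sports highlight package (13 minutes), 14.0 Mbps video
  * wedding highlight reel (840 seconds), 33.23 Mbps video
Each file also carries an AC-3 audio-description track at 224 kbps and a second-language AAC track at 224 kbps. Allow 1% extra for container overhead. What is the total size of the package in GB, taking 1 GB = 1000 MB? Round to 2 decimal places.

43.51 GB

Audio total: 224 + 224 = 448 kbps = 0.448 Mbps.
lecture capture: 2.948 Mbps × 2400 s × 1.01 = 7146.0 Mb
security camera export: 5.848 Mbps × 42180 s × 1.01 = 249135.3 Mb
Twitch VOD: 6.288 Mbps × 8160 s × 1.01 = 51823.2 Mb
sports highlight package: 14.448 Mbps × 780 s × 1.01 = 11382.1 Mb
wedding highlight reel: 33.678 Mbps × 840 s × 1.01 = 28572.4 Mb
Total: 348059.0 Mb = 43507.4 MB.
= 43.51 GB.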